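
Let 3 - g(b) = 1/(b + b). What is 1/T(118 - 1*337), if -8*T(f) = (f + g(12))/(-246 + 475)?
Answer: 43968/5185 ≈ 8.4798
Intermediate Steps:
g(b) = 3 - 1/(2*b) (g(b) = 3 - 1/(b + b) = 3 - 1/(2*b))
T(f) = -71/43968 - f/1832 (T(f) = -(f + (3 - ½/12))/(8*(-246 + 475)) = -(f + (3 - ½*1/12))/(8*229) = -(f + (3 - 1/24))/(8*229) = -(f + 71/24)/(8*229) = -(71/24 + f)/(8*229) = -(71/5496 + f/229)/8 = -71/43968 - f/1832)
1/T(118 - 1*337) = 1/(-71/43968 - (118 - 1*337)/1832) = 1/(-71/43968 - (118 - 337)/1832) = 1/(-71/43968 - 1/1832*(-219)) = 1/(-71/43968 + 219/1832) = 1/(5185/43968) = 43968/5185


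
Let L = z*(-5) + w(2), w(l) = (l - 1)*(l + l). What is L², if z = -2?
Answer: 196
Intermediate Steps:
w(l) = 2*l*(-1 + l) (w(l) = (-1 + l)*(2*l) = 2*l*(-1 + l))
L = 14 (L = -2*(-5) + 2*2*(-1 + 2) = 10 + 2*2*1 = 10 + 4 = 14)
L² = 14² = 196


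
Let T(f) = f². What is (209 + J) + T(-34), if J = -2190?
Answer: -825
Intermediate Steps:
(209 + J) + T(-34) = (209 - 2190) + (-34)² = -1981 + 1156 = -825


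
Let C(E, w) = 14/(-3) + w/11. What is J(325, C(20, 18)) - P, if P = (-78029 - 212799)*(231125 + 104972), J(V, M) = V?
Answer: 97746418641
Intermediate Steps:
C(E, w) = -14/3 + w/11 (C(E, w) = 14*(-⅓) + w*(1/11) = -14/3 + w/11)
P = -97746418316 (P = -290828*336097 = -97746418316)
J(325, C(20, 18)) - P = 325 - 1*(-97746418316) = 325 + 97746418316 = 97746418641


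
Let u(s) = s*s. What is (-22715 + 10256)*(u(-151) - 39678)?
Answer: 210270543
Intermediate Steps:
u(s) = s**2
(-22715 + 10256)*(u(-151) - 39678) = (-22715 + 10256)*((-151)**2 - 39678) = -12459*(22801 - 39678) = -12459*(-16877) = 210270543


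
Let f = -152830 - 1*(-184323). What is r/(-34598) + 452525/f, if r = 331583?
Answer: 5213916531/1089594814 ≈ 4.7852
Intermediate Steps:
f = 31493 (f = -152830 + 184323 = 31493)
r/(-34598) + 452525/f = 331583/(-34598) + 452525/31493 = 331583*(-1/34598) + 452525*(1/31493) = -331583/34598 + 452525/31493 = 5213916531/1089594814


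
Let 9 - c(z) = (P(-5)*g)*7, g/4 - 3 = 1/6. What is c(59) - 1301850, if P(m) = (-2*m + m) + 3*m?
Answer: -3902863/3 ≈ -1.3010e+6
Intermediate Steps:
g = 38/3 (g = 12 + 4/6 = 12 + 4*(⅙) = 12 + ⅔ = 38/3 ≈ 12.667)
P(m) = 2*m (P(m) = -m + 3*m = 2*m)
c(z) = 2687/3 (c(z) = 9 - (2*(-5))*(38/3)*7 = 9 - (-10*38/3)*7 = 9 - (-380)*7/3 = 9 - 1*(-2660/3) = 9 + 2660/3 = 2687/3)
c(59) - 1301850 = 2687/3 - 1301850 = -3902863/3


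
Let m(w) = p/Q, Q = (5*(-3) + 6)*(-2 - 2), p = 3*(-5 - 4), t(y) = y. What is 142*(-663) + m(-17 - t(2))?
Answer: -376587/4 ≈ -94147.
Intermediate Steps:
p = -27 (p = 3*(-9) = -27)
Q = 36 (Q = (-15 + 6)*(-4) = -9*(-4) = 36)
m(w) = -¾ (m(w) = -27/36 = -27*1/36 = -¾)
142*(-663) + m(-17 - t(2)) = 142*(-663) - ¾ = -94146 - ¾ = -376587/4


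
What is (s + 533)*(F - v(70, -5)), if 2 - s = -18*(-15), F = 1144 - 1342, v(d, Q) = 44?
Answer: -64130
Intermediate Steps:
F = -198
s = -268 (s = 2 - (-18)*(-15) = 2 - 1*270 = 2 - 270 = -268)
(s + 533)*(F - v(70, -5)) = (-268 + 533)*(-198 - 1*44) = 265*(-198 - 44) = 265*(-242) = -64130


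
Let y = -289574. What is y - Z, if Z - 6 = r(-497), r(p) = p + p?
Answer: -288586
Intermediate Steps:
r(p) = 2*p
Z = -988 (Z = 6 + 2*(-497) = 6 - 994 = -988)
y - Z = -289574 - 1*(-988) = -289574 + 988 = -288586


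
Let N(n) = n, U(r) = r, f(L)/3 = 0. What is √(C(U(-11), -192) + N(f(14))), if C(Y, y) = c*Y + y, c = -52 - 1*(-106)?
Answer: I*√786 ≈ 28.036*I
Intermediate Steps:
f(L) = 0 (f(L) = 3*0 = 0)
c = 54 (c = -52 + 106 = 54)
C(Y, y) = y + 54*Y (C(Y, y) = 54*Y + y = y + 54*Y)
√(C(U(-11), -192) + N(f(14))) = √((-192 + 54*(-11)) + 0) = √((-192 - 594) + 0) = √(-786 + 0) = √(-786) = I*√786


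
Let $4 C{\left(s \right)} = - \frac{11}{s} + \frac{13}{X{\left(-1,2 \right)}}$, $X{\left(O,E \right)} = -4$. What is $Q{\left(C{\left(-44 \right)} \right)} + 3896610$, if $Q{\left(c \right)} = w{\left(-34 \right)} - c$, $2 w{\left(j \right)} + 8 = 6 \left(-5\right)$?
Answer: $\frac{15586367}{4} \approx 3.8966 \cdot 10^{6}$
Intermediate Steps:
$w{\left(j \right)} = -19$ ($w{\left(j \right)} = -4 + \frac{6 \left(-5\right)}{2} = -4 + \frac{1}{2} \left(-30\right) = -4 - 15 = -19$)
$C{\left(s \right)} = - \frac{13}{16} - \frac{11}{4 s}$ ($C{\left(s \right)} = \frac{- \frac{11}{s} + \frac{13}{-4}}{4} = \frac{- \frac{11}{s} + 13 \left(- \frac{1}{4}\right)}{4} = \frac{- \frac{11}{s} - \frac{13}{4}}{4} = \frac{- \frac{13}{4} - \frac{11}{s}}{4} = - \frac{13}{16} - \frac{11}{4 s}$)
$Q{\left(c \right)} = -19 - c$
$Q{\left(C{\left(-44 \right)} \right)} + 3896610 = \left(-19 - \frac{-44 - -572}{16 \left(-44\right)}\right) + 3896610 = \left(-19 - \frac{1}{16} \left(- \frac{1}{44}\right) \left(-44 + 572\right)\right) + 3896610 = \left(-19 - \frac{1}{16} \left(- \frac{1}{44}\right) 528\right) + 3896610 = \left(-19 - - \frac{3}{4}\right) + 3896610 = \left(-19 + \frac{3}{4}\right) + 3896610 = - \frac{73}{4} + 3896610 = \frac{15586367}{4}$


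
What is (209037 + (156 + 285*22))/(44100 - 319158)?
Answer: -71821/91686 ≈ -0.78334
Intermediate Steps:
(209037 + (156 + 285*22))/(44100 - 319158) = (209037 + (156 + 6270))/(-275058) = (209037 + 6426)*(-1/275058) = 215463*(-1/275058) = -71821/91686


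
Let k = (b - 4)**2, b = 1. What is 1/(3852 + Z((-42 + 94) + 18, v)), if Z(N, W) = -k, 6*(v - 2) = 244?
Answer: 1/3843 ≈ 0.00026021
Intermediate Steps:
v = 128/3 (v = 2 + (1/6)*244 = 2 + 122/3 = 128/3 ≈ 42.667)
k = 9 (k = (1 - 4)**2 = (-3)**2 = 9)
Z(N, W) = -9 (Z(N, W) = -1*9 = -9)
1/(3852 + Z((-42 + 94) + 18, v)) = 1/(3852 - 9) = 1/3843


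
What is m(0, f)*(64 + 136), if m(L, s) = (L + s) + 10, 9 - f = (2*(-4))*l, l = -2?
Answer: 600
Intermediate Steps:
f = -7 (f = 9 - 2*(-4)*(-2) = 9 - (-8)*(-2) = 9 - 1*16 = 9 - 16 = -7)
m(L, s) = 10 + L + s
m(0, f)*(64 + 136) = (10 + 0 - 7)*(64 + 136) = 3*200 = 600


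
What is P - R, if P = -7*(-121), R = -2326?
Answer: 3173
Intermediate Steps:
P = 847
P - R = 847 - 1*(-2326) = 847 + 2326 = 3173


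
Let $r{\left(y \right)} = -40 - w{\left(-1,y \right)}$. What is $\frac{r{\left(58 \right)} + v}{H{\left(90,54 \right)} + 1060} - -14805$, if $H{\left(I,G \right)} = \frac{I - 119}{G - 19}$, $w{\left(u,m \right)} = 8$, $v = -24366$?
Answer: $\frac{182660555}{12357} \approx 14782.0$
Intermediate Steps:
$H{\left(I,G \right)} = \frac{-119 + I}{-19 + G}$
$r{\left(y \right)} = -48$ ($r{\left(y \right)} = -40 - 8 = -48$)
$\frac{r{\left(58 \right)} + v}{H{\left(90,54 \right)} + 1060} - -14805 = \frac{-48 - 24366}{\frac{-119 + 90}{-19 + 54} + 1060} - -14805 = - \frac{24414}{\frac{1}{35} \left(-29\right) + 1060} + 14805 = - \frac{24414}{- \frac{29}{35} + 1060} + 14805 = - \frac{24414}{\frac{37071}{35}} + 14805 = \left(-24414\right) \frac{35}{37071} + 14805 = - \frac{284830}{12357} + 14805 = \frac{182660555}{12357}$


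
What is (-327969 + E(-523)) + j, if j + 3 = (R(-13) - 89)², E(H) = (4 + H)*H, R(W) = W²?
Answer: -50135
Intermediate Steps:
E(H) = H*(4 + H)
j = 6397 (j = -3 + ((-13)² - 89)² = -3 + (169 - 89)² = -3 + 80² = -3 + 6400 = 6397)
(-327969 + E(-523)) + j = (-327969 - 523*(4 - 523)) + 6397 = (-327969 - 523*(-519)) + 6397 = (-327969 + 271437) + 6397 = -56532 + 6397 = -50135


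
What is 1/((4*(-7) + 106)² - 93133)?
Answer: -1/87049 ≈ -1.1488e-5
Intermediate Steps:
1/((4*(-7) + 106)² - 93133) = 1/((-28 + 106)² - 93133) = 1/(78² - 93133) = 1/(6084 - 93133) = 1/(-87049) = -1/87049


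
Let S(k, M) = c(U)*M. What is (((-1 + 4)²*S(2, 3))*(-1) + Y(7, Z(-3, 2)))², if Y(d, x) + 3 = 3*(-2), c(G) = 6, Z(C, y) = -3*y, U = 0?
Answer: 29241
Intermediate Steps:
Y(d, x) = -9 (Y(d, x) = -3 + 3*(-2) = -3 - 6 = -9)
S(k, M) = 6*M
(((-1 + 4)²*S(2, 3))*(-1) + Y(7, Z(-3, 2)))² = (((-1 + 4)²*(6*3))*(-1) - 9)² = ((3²*18)*(-1) - 9)² = ((9*18)*(-1) - 9)² = (162*(-1) - 9)² = (-162 - 9)² = (-171)² = 29241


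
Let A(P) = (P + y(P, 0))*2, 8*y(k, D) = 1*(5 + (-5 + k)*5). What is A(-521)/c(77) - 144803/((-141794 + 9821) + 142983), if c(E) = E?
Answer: -59695127/1695540 ≈ -35.207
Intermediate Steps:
y(k, D) = -5/2 + 5*k/8 (y(k, D) = (1*(5 + (-5 + k)*5))/8 = (1*(5 + (-25 + 5*k)))/8 = (1*(-20 + 5*k))/8 = (-20 + 5*k)/8 = -5/2 + 5*k/8)
A(P) = -5 + 13*P/4 (A(P) = (P + (-5/2 + 5*P/8))*2 = (-5/2 + 13*P/8)*2 = -5 + 13*P/4)
A(-521)/c(77) - 144803/((-141794 + 9821) + 142983) = (-5 + (13/4)*(-521))/77 - 144803/((-141794 + 9821) + 142983) = (-5 - 6773/4)*(1/77) - 144803/(-131973 + 142983) = -6793/4*1/77 - 144803/11010 = -6793/308 - 144803*1/11010 = -6793/308 - 144803/11010 = -59695127/1695540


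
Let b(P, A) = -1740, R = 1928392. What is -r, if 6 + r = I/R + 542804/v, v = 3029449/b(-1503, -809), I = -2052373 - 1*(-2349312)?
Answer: 1855477900371757/5841965216008 ≈ 317.61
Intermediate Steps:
I = 296939 (I = -2052373 + 2349312 = 296939)
v = -3029449/1740 (v = 3029449/(-1740) = 3029449*(-1/1740) = -3029449/1740 ≈ -1741.1)
r = -1855477900371757/5841965216008 (r = -6 + (296939/1928392 + 542804/(-3029449/1740)) = -6 + (296939*(1/1928392) + 542804*(-1740/3029449)) = -6 + (296939/1928392 - 944478960/3029449) = -6 - 1820426109075709/5841965216008 = -1855477900371757/5841965216008 ≈ -317.61)
-r = -1*(-1855477900371757/5841965216008) = 1855477900371757/5841965216008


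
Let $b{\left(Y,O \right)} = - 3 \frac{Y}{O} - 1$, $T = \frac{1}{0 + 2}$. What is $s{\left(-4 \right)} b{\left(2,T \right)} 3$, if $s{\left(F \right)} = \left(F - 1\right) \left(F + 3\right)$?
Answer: $-195$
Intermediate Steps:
$T = \frac{1}{2} \approx 0.5$
$s{\left(F \right)} = \left(-1 + F\right) \left(3 + F\right)$
$b{\left(Y,O \right)} = -1 - \frac{3 Y}{O}$ ($b{\left(Y,O \right)} = - \frac{3 Y}{O} - 1 = -1 - \frac{3 Y}{O}$)
$s{\left(-4 \right)} b{\left(2,T \right)} 3 = \left(-3 + \left(-4\right)^{2} + 2 \left(-4\right)\right) \frac{1}{\frac{1}{2}} \left(\left(-1\right) \frac{1}{2} - 6\right) 3 = \left(-3 + 16 - 8\right) 2 \left(- \frac{1}{2} - 6\right) 3 = 5 \cdot 2 \left(- \frac{13}{2}\right) 3 = 5 \left(-13\right) 3 = \left(-65\right) 3 = -195$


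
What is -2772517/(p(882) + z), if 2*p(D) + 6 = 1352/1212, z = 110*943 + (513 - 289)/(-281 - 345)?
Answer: -262942739763/9837383914 ≈ -26.729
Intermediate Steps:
z = 32467378/313 (z = 103730 + 224/(-626) = 103730 + 224*(-1/626) = 103730 - 112/313 = 32467378/313 ≈ 1.0373e+5)
p(D) = -740/303 (p(D) = -3 + (1352/1212)/2 = -3 + (1352*(1/1212))/2 = -3 + (1/2)*(338/303) = -3 + 169/303 = -740/303)
-2772517/(p(882) + z) = -2772517/(-740/303 + 32467378/313) = -2772517/9837383914/94839 = -2772517*94839/9837383914 = -262942739763/9837383914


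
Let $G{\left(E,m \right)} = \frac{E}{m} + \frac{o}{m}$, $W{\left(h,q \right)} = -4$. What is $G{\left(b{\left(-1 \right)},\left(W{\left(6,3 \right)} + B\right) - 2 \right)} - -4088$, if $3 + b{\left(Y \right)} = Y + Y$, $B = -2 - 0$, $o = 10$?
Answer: $\frac{32699}{8} \approx 4087.4$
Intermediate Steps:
$B = -2$ ($B = -2 + 0 = -2$)
$b{\left(Y \right)} = -3 + 2 Y$ ($b{\left(Y \right)} = -3 + \left(Y + Y\right) = -3 + 2 Y$)
$G{\left(E,m \right)} = \frac{10}{m} + \frac{E}{m}$ ($G{\left(E,m \right)} = \frac{E}{m} + \frac{10}{m} = \frac{10}{m} + \frac{E}{m}$)
$G{\left(b{\left(-1 \right)},\left(W{\left(6,3 \right)} + B\right) - 2 \right)} - -4088 = \frac{10 + \left(-3 + 2 \left(-1\right)\right)}{\left(-4 - 2\right) - 2} - -4088 = \frac{10 - 5}{-6 - 2} + 4088 = \frac{10 - 5}{-8} + 4088 = \left(- \frac{1}{8}\right) 5 + 4088 = - \frac{5}{8} + 4088 = \frac{32699}{8}$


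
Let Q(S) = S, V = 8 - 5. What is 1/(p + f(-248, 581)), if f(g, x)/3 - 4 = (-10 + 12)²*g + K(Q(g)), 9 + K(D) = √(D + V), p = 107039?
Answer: 14864/1546569787 - 3*I*√5/1546569787 ≈ 9.6109e-6 - 4.3375e-9*I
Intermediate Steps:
V = 3
K(D) = -9 + √(3 + D) (K(D) = -9 + √(D + 3) = -9 + √(3 + D))
f(g, x) = -15 + 3*√(3 + g) + 12*g (f(g, x) = 12 + 3*((-10 + 12)²*g + (-9 + √(3 + g))) = 12 + 3*(2²*g + (-9 + √(3 + g))) = 12 + 3*(4*g + (-9 + √(3 + g))) = 12 + 3*(-9 + √(3 + g) + 4*g) = 12 + (-27 + 3*√(3 + g) + 12*g) = -15 + 3*√(3 + g) + 12*g)
1/(p + f(-248, 581)) = 1/(107039 + (-15 + 3*√(3 - 248) + 12*(-248))) = 1/(107039 + (-15 + 3*√(-245) - 2976)) = 1/(107039 + (-15 + 3*(7*I*√5) - 2976)) = 1/(107039 + (-15 + 21*I*√5 - 2976)) = 1/(107039 + (-2991 + 21*I*√5)) = 1/(104048 + 21*I*√5)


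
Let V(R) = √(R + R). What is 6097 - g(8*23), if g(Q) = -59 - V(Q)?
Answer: 6156 + 4*√23 ≈ 6175.2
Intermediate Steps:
V(R) = √2*√R (V(R) = √(2*R) = √2*√R)
g(Q) = -59 - √2*√Q
6097 - g(8*23) = 6097 - (-59 - √2*√(8*23)) = 6097 - (-59 - √2*√184) = 6097 - (-59 - √2*2*√46) = 6097 - (-59 - 4*√23) = 6097 + (59 + 4*√23) = 6156 + 4*√23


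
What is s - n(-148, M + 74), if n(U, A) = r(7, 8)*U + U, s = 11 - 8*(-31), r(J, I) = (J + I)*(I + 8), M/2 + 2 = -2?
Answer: 35927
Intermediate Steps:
M = -8 (M = -4 + 2*(-2) = -4 - 4 = -8)
r(J, I) = (8 + I)*(I + J) (r(J, I) = (I + J)*(8 + I) = (8 + I)*(I + J))
s = 259 (s = 11 + 248 = 259)
n(U, A) = 241*U (n(U, A) = (8**2 + 8*8 + 8*7 + 8*7)*U + U = (64 + 64 + 56 + 56)*U + U = 240*U + U = 241*U)
s - n(-148, M + 74) = 259 - 241*(-148) = 259 - 1*(-35668) = 259 + 35668 = 35927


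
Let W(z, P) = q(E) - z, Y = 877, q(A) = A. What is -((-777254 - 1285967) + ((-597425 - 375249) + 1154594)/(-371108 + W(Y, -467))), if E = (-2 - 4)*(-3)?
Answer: 255816769209/123989 ≈ 2.0632e+6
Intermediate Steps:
E = 18 (E = -6*(-3) = 18)
W(z, P) = 18 - z
-((-777254 - 1285967) + ((-597425 - 375249) + 1154594)/(-371108 + W(Y, -467))) = -((-777254 - 1285967) + ((-597425 - 375249) + 1154594)/(-371108 + (18 - 1*877))) = -(-2063221 + (-972674 + 1154594)/(-371108 + (18 - 877))) = -(-2063221 + 181920/(-371108 - 859)) = -(-2063221 + 181920/(-371967)) = -(-2063221 + 181920*(-1/371967)) = -(-2063221 - 60640/123989) = -1*(-255816769209/123989) = 255816769209/123989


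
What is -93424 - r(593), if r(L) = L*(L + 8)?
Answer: -449817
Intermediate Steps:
r(L) = L*(8 + L)
-93424 - r(593) = -93424 - 593*(8 + 593) = -93424 - 593*601 = -93424 - 1*356393 = -93424 - 356393 = -449817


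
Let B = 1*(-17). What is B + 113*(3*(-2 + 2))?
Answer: -17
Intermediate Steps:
B = -17
B + 113*(3*(-2 + 2)) = -17 + 113*(3*(-2 + 2)) = -17 + 113*(3*0) = -17 + 113*0 = -17 + 0 = -17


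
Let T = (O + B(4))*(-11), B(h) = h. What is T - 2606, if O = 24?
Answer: -2914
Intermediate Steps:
T = -308 (T = (24 + 4)*(-11) = 28*(-11) = -308)
T - 2606 = -308 - 2606 = -2914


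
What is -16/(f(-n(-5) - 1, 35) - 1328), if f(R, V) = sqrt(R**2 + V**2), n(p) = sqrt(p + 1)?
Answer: 16/(1328 - sqrt(2)*sqrt(611 + 2*I)) ≈ 0.012374 + 5.475e-7*I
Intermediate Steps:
n(p) = sqrt(1 + p)
-16/(f(-n(-5) - 1, 35) - 1328) = -16/(sqrt((-sqrt(1 - 5) - 1)**2 + 35**2) - 1328) = -16/(sqrt((-sqrt(-4) - 1)**2 + 1225) - 1328) = -16/(sqrt((-2*I - 1)**2 + 1225) - 1328) = -16/(sqrt((-1 - 2*I)**2 + 1225) - 1328) = -16/(sqrt(1225 + (-1 - 2*I)**2) - 1328) = -16/(-1328 + sqrt(1225 + (-1 - 2*I)**2))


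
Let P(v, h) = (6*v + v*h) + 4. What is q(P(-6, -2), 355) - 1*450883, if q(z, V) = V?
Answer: -450528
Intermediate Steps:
P(v, h) = 4 + 6*v + h*v (P(v, h) = (6*v + h*v) + 4 = 4 + 6*v + h*v)
q(P(-6, -2), 355) - 1*450883 = 355 - 1*450883 = 355 - 450883 = -450528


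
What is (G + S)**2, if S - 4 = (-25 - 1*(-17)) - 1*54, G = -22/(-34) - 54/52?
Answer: 666104481/195364 ≈ 3409.6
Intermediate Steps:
G = -173/442 (G = -22*(-1/34) - 54*1/52 = 11/17 - 27/26 = -173/442 ≈ -0.39140)
S = -58 (S = 4 + ((-25 - 1*(-17)) - 1*54) = 4 + ((-25 + 17) - 54) = 4 + (-8 - 54) = 4 - 62 = -58)
(G + S)**2 = (-173/442 - 58)**2 = (-25809/442)**2 = 666104481/195364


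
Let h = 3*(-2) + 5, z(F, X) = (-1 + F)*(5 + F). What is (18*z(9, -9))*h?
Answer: -2016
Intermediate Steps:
h = -1 (h = -6 + 5 = -1)
(18*z(9, -9))*h = (18*(-5 + 9**2 + 4*9))*(-1) = (18*(-5 + 81 + 36))*(-1) = (18*112)*(-1) = 2016*(-1) = -2016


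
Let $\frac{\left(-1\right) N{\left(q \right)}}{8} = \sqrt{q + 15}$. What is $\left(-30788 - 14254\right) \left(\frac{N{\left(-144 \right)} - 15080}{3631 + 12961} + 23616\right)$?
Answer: $- \frac{1103026759179}{1037} + \frac{22521 i \sqrt{129}}{1037} \approx -1.0637 \cdot 10^{9} + 246.66 i$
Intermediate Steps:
$N{\left(q \right)} = - 8 \sqrt{15 + q}$ ($N{\left(q \right)} = - 8 \sqrt{q + 15} = - 8 \sqrt{15 + q}$)
$\left(-30788 - 14254\right) \left(\frac{N{\left(-144 \right)} - 15080}{3631 + 12961} + 23616\right) = \left(-30788 - 14254\right) \left(\frac{- 8 \sqrt{15 - 144} - 15080}{3631 + 12961} + 23616\right) = - 45042 \left(\frac{- 8 \sqrt{-129} - 15080}{16592} + 23616\right) = - 45042 \left(\left(- 8 i \sqrt{129} - 15080\right) \frac{1}{16592} + 23616\right) = - 45042 \left(\left(-15080 - 8 i \sqrt{129}\right) \frac{1}{16592} + 23616\right) = - 45042 \left(\left(- \frac{1885}{2074} - \frac{i \sqrt{129}}{2074}\right) + 23616\right) = - 45042 \left(\frac{48977699}{2074} - \frac{i \sqrt{129}}{2074}\right) = - \frac{1103026759179}{1037} + \frac{22521 i \sqrt{129}}{1037}$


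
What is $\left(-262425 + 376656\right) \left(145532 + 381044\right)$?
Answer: $60151303056$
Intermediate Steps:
$\left(-262425 + 376656\right) \left(145532 + 381044\right) = 114231 \cdot 526576 = 60151303056$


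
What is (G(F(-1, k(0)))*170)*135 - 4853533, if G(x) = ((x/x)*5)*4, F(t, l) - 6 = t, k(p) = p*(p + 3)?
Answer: -4394533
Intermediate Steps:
k(p) = p*(3 + p)
F(t, l) = 6 + t
G(x) = 20 (G(x) = (1*5)*4 = 5*4 = 20)
(G(F(-1, k(0)))*170)*135 - 4853533 = (20*170)*135 - 4853533 = 3400*135 - 4853533 = 459000 - 4853533 = -4394533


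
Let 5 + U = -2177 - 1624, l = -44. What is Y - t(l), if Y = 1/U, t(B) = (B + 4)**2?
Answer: -6089601/3806 ≈ -1600.0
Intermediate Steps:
U = -3806 (U = -5 + (-2177 - 1624) = -5 - 3801 = -3806)
t(B) = (4 + B)**2
Y = -1/3806 (Y = 1/(-3806) = -1/3806 ≈ -0.00026274)
Y - t(l) = -1/3806 - (4 - 44)**2 = -1/3806 - 1*(-40)**2 = -1/3806 - 1*1600 = -1/3806 - 1600 = -6089601/3806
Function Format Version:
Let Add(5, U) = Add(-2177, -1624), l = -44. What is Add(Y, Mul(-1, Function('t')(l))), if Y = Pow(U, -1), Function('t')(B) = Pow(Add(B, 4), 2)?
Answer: Rational(-6089601, 3806) ≈ -1600.0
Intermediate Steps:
U = -3806 (U = Add(-5, Add(-2177, -1624)) = Add(-5, -3801) = -3806)
Function('t')(B) = Pow(Add(4, B), 2)
Y = Rational(-1, 3806) (Y = Pow(-3806, -1) = Rational(-1, 3806) ≈ -0.00026274)
Add(Y, Mul(-1, Function('t')(l))) = Add(Rational(-1, 3806), Mul(-1, Pow(Add(4, -44), 2))) = Add(Rational(-1, 3806), Mul(-1, Pow(-40, 2))) = Add(Rational(-1, 3806), Mul(-1, 1600)) = Add(Rational(-1, 3806), -1600) = Rational(-6089601, 3806)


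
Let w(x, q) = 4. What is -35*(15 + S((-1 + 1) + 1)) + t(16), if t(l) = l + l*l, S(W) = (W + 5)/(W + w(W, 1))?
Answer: -295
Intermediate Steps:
S(W) = (5 + W)/(4 + W) (S(W) = (W + 5)/(W + 4) = (5 + W)/(4 + W))
t(l) = l + l²
-35*(15 + S((-1 + 1) + 1)) + t(16) = -35*(15 + (5 + ((-1 + 1) + 1))/(4 + ((-1 + 1) + 1))) + 16*(1 + 16) = -35*(15 + (5 + (0 + 1))/(4 + (0 + 1))) + 16*17 = -35*(15 + (5 + 1)/(4 + 1)) + 272 = -35*(15 + 6/5) + 272 = -35*81/5 + 272 = -567 + 272 = -295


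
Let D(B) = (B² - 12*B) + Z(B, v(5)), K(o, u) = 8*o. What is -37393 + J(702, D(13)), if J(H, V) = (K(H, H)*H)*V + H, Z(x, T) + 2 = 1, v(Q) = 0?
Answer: 47272493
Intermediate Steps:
Z(x, T) = -1 (Z(x, T) = -2 + 1 = -1)
D(B) = -1 + B² - 12*B (D(B) = (B² - 12*B) - 1 = -1 + B² - 12*B)
J(H, V) = H + 8*V*H² (J(H, V) = ((8*H)*H)*V + H = (8*H²)*V + H = 8*V*H² + H = H + 8*V*H²)
-37393 + J(702, D(13)) = -37393 + 702*(1 + 8*702*(-1 + 13² - 12*13)) = -37393 + 702*(1 + 8*702*(-1 + 169 - 156)) = -37393 + 702*(1 + 8*702*12) = -37393 + 702*(1 + 67392) = -37393 + 702*67393 = -37393 + 47309886 = 47272493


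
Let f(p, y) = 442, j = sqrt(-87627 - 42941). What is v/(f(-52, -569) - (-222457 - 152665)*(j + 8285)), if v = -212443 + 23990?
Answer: -8613095298677/142313673244927692 + 122305997*I*sqrt(32642)/8371392543819276 ≈ -6.0522e-5 + 2.6396e-6*I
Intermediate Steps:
j = 2*I*sqrt(32642) (j = sqrt(-130568) = 2*I*sqrt(32642) ≈ 361.34*I)
v = -188453
v/(f(-52, -569) - (-222457 - 152665)*(j + 8285)) = -188453/(442 - (-222457 - 152665)*(2*I*sqrt(32642) + 8285)) = -188453/(442 - (-375122)*(8285 + 2*I*sqrt(32642))) = -188453/(442 - (-3107885770 - 750244*I*sqrt(32642))) = -188453/(442 + (3107885770 + 750244*I*sqrt(32642))) = -188453/(3107886212 + 750244*I*sqrt(32642))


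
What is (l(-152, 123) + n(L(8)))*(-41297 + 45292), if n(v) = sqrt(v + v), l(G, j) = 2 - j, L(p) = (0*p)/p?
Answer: -483395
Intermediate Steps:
L(p) = 0 (L(p) = 0/p = 0)
n(v) = sqrt(2)*sqrt(v) (n(v) = sqrt(2*v) = sqrt(2)*sqrt(v))
(l(-152, 123) + n(L(8)))*(-41297 + 45292) = ((2 - 1*123) + sqrt(2)*sqrt(0))*(-41297 + 45292) = ((2 - 123) + sqrt(2)*0)*3995 = (-121 + 0)*3995 = -121*3995 = -483395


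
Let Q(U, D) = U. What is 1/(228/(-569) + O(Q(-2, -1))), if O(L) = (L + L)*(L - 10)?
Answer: 569/27084 ≈ 0.021009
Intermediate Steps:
O(L) = 2*L*(-10 + L) (O(L) = (2*L)*(-10 + L) = 2*L*(-10 + L))
1/(228/(-569) + O(Q(-2, -1))) = 1/(228/(-569) + 2*(-2)*(-10 - 2)) = 1/(228*(-1/569) + 2*(-2)*(-12)) = 1/(-228/569 + 48) = 1/(27084/569) = 569/27084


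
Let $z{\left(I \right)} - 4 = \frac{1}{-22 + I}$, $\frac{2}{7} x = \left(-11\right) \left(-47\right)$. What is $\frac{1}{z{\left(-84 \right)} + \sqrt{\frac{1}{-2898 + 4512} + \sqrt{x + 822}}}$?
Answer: $- \frac{1}{- \frac{423}{106} - \sqrt{\frac{1}{1614} + \frac{\sqrt{10526}}{2}}} \approx 0.089663$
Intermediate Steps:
$x = \frac{3619}{2}$ ($x = \frac{7 \left(\left(-11\right) \left(-47\right)\right)}{2} = \frac{7}{2} \cdot 517 = \frac{3619}{2} \approx 1809.5$)
$z{\left(I \right)} = 4 + \frac{1}{-22 + I}$
$\frac{1}{z{\left(-84 \right)} + \sqrt{\frac{1}{-2898 + 4512} + \sqrt{x + 822}}} = \frac{1}{\frac{-87 + 4 \left(-84\right)}{-22 - 84} + \sqrt{\frac{1}{-2898 + 4512} + \sqrt{\frac{3619}{2} + 822}}} = \frac{1}{\frac{-87 - 336}{-106} + \sqrt{\frac{1}{1614} + \sqrt{\frac{5263}{2}}}} = \frac{1}{\left(- \frac{1}{106}\right) \left(-423\right) + \sqrt{\frac{1}{1614} + \frac{\sqrt{10526}}{2}}} = \frac{1}{\frac{423}{106} + \sqrt{\frac{1}{1614} + \frac{\sqrt{10526}}{2}}}$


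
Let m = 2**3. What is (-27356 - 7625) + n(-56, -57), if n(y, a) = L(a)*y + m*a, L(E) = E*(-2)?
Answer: -41821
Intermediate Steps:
L(E) = -2*E
m = 8
n(y, a) = 8*a - 2*a*y (n(y, a) = (-2*a)*y + 8*a = -2*a*y + 8*a = 8*a - 2*a*y)
(-27356 - 7625) + n(-56, -57) = (-27356 - 7625) + 2*(-57)*(4 - 1*(-56)) = -34981 + 2*(-57)*(4 + 56) = -34981 + 2*(-57)*60 = -34981 - 6840 = -41821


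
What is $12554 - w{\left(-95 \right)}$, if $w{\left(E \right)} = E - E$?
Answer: $12554$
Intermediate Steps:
$w{\left(E \right)} = 0$
$12554 - w{\left(-95 \right)} = 12554 - 0 = 12554 + 0 = 12554$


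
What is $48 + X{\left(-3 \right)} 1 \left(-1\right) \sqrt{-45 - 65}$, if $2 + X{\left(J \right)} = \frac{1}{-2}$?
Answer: $48 + \frac{5 i \sqrt{110}}{2} \approx 48.0 + 26.22 i$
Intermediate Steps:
$X{\left(J \right)} = - \frac{5}{2}$ ($X{\left(J \right)} = -2 + \frac{1}{-2} = -2 - \frac{1}{2} = - \frac{5}{2}$)
$48 + X{\left(-3 \right)} 1 \left(-1\right) \sqrt{-45 - 65} = 48 + \left(- \frac{5}{2}\right) 1 \left(-1\right) \sqrt{-45 - 65} = 48 + \left(- \frac{5}{2}\right) \left(-1\right) \sqrt{-110} = 48 + \frac{5 i \sqrt{110}}{2}$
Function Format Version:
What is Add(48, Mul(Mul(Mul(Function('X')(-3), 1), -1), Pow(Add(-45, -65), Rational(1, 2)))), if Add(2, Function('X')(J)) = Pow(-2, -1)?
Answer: Add(48, Mul(Rational(5, 2), I, Pow(110, Rational(1, 2)))) ≈ Add(48.000, Mul(26.220, I))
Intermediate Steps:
Function('X')(J) = Rational(-5, 2) (Function('X')(J) = Add(-2, Pow(-2, -1)) = Add(-2, Rational(-1, 2)) = Rational(-5, 2))
Add(48, Mul(Mul(Mul(Function('X')(-3), 1), -1), Pow(Add(-45, -65), Rational(1, 2)))) = Add(48, Mul(Mul(Mul(Rational(-5, 2), 1), -1), Pow(Add(-45, -65), Rational(1, 2)))) = Add(48, Mul(Mul(Rational(-5, 2), -1), Pow(-110, Rational(1, 2)))) = Add(48, Mul(Rational(5, 2), Mul(I, Pow(110, Rational(1, 2))))) = Add(48, Mul(Rational(5, 2), I, Pow(110, Rational(1, 2))))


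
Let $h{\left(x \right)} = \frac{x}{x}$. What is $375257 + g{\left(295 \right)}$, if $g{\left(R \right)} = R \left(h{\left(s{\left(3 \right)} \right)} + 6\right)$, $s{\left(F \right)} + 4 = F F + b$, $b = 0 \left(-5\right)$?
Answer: $377322$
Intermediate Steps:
$b = 0$
$s{\left(F \right)} = -4 + F^{2}$ ($s{\left(F \right)} = -4 + \left(F F + 0\right) = -4 + \left(F^{2} + 0\right) = -4 + F^{2}$)
$h{\left(x \right)} = 1$
$g{\left(R \right)} = 7 R$ ($g{\left(R \right)} = R \left(1 + 6\right) = R 7 = 7 R$)
$375257 + g{\left(295 \right)} = 375257 + 7 \cdot 295 = 375257 + 2065 = 377322$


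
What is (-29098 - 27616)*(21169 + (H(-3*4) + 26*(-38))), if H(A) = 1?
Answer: -1144601948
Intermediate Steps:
(-29098 - 27616)*(21169 + (H(-3*4) + 26*(-38))) = (-29098 - 27616)*(21169 + (1 + 26*(-38))) = -56714*(21169 + (1 - 988)) = -56714*(21169 - 987) = -56714*20182 = -1144601948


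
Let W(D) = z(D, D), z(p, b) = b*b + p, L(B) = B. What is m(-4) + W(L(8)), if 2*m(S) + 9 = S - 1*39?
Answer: 46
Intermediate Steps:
m(S) = -24 + S/2 (m(S) = -9/2 + (S - 1*39)/2 = -9/2 + (S - 39)/2 = -9/2 + (-39 + S)/2 = -9/2 + (-39/2 + S/2) = -24 + S/2)
z(p, b) = p + b**2 (z(p, b) = b**2 + p = p + b**2)
W(D) = D + D**2
m(-4) + W(L(8)) = (-24 + (1/2)*(-4)) + 8*(1 + 8) = (-24 - 2) + 8*9 = -26 + 72 = 46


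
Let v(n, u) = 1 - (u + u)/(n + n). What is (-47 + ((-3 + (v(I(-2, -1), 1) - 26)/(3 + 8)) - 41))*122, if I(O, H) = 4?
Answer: -250405/22 ≈ -11382.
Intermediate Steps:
v(n, u) = 1 - u/n (v(n, u) = 1 - 2*u/(2*n) = 1 - 2*u*1/(2*n) = 1 - u/n)
(-47 + ((-3 + (v(I(-2, -1), 1) - 26)/(3 + 8)) - 41))*122 = (-47 + ((-3 + ((4 - 1*1)/4 - 26)/(3 + 8)) - 41))*122 = (-47 + ((-3 + ((4 - 1)/4 - 26)/11) - 41))*122 = (-47 + ((-3 + ((¼)*3 - 26)*(1/11)) - 41))*122 = (-47 + ((-3 + (¾ - 26)*(1/11)) - 41))*122 = (-47 + ((-3 - 101/4*1/11) - 41))*122 = (-47 + ((-3 - 101/44) - 41))*122 = (-47 + (-233/44 - 41))*122 = (-47 - 2037/44)*122 = -4105/44*122 = -250405/22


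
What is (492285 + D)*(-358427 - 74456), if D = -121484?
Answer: -160513449283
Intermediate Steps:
(492285 + D)*(-358427 - 74456) = (492285 - 121484)*(-358427 - 74456) = 370801*(-432883) = -160513449283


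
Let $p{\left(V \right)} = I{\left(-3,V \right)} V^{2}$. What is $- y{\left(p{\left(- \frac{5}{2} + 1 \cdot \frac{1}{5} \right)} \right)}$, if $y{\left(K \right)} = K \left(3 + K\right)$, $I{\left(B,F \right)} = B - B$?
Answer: $0$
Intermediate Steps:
$I{\left(B,F \right)} = 0$
$p{\left(V \right)} = 0$ ($p{\left(V \right)} = 0 V^{2} = 0$)
$- y{\left(p{\left(- \frac{5}{2} + 1 \cdot \frac{1}{5} \right)} \right)} = - 0 \left(3 + 0\right) = - 0 \cdot 3 = \left(-1\right) 0 = 0$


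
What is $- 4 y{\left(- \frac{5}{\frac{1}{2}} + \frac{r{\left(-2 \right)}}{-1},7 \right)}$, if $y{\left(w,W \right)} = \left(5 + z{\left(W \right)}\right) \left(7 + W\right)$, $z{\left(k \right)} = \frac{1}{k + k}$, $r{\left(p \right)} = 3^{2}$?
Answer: $-284$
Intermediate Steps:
$r{\left(p \right)} = 9$
$z{\left(k \right)} = \frac{1}{2 k}$
$y{\left(w,W \right)} = \left(5 + \frac{1}{2 W}\right) \left(7 + W\right)$
$- 4 y{\left(- \frac{5}{\frac{1}{2}} + \frac{r{\left(-2 \right)}}{-1},7 \right)} = - 4 \frac{7 + 7 \left(71 + 10 \cdot 7\right)}{2 \cdot 7} = - 4 \cdot \frac{1}{2} \cdot \frac{1}{7} \left(7 + 7 \left(71 + 70\right)\right) = - 4 \cdot \frac{1}{2} \cdot \frac{1}{7} \left(7 + 7 \cdot 141\right) = - 4 \cdot \frac{1}{2} \cdot \frac{1}{7} \left(7 + 987\right) = - 4 \cdot \frac{1}{2} \cdot \frac{1}{7} \cdot 994 = \left(-4\right) 71 = -284$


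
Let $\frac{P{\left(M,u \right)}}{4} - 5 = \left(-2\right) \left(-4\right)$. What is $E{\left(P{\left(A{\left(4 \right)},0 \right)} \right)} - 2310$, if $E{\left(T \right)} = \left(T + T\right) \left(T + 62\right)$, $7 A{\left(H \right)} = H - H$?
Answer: $9546$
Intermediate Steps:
$A{\left(H \right)} = 0$ ($A{\left(H \right)} = \frac{H - H}{7} = \frac{1}{7} \cdot 0 = 0$)
$P{\left(M,u \right)} = 52$ ($P{\left(M,u \right)} = 20 + 4 \left(\left(-2\right) \left(-4\right)\right) = 20 + 4 \cdot 8 = 20 + 32 = 52$)
$E{\left(T \right)} = 2 T \left(62 + T\right)$
$E{\left(P{\left(A{\left(4 \right)},0 \right)} \right)} - 2310 = 2 \cdot 52 \left(62 + 52\right) - 2310 = 2 \cdot 52 \cdot 114 - 2310 = 11856 - 2310 = 9546$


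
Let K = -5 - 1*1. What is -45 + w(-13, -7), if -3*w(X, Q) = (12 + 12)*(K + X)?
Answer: 107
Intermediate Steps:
K = -6 (K = -5 - 1 = -6)
w(X, Q) = 48 - 8*X (w(X, Q) = -(12 + 12)*(-6 + X)/3 = -8*(-6 + X) = -(-144 + 24*X)/3 = 48 - 8*X)
-45 + w(-13, -7) = -45 + (48 - 8*(-13)) = -45 + (48 + 104) = -45 + 152 = 107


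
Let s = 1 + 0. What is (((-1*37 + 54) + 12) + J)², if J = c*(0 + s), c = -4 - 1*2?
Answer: 529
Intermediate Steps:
c = -6 (c = -4 - 2 = -6)
s = 1
J = -6 (J = -6*(0 + 1) = -6*1 = -6)
(((-1*37 + 54) + 12) + J)² = (((-1*37 + 54) + 12) - 6)² = (((-37 + 54) + 12) - 6)² = ((17 + 12) - 6)² = (29 - 6)² = 23² = 529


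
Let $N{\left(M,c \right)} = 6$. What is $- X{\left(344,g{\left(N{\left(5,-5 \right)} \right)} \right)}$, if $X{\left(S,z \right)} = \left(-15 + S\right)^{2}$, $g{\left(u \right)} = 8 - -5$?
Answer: $-108241$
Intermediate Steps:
$g{\left(u \right)} = 13$ ($g{\left(u \right)} = 8 + 5 = 13$)
$- X{\left(344,g{\left(N{\left(5,-5 \right)} \right)} \right)} = - \left(-15 + 344\right)^{2} = - 329^{2} = \left(-1\right) 108241 = -108241$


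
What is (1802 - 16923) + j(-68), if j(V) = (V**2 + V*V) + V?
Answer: -5941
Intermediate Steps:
j(V) = V + 2*V**2 (j(V) = (V**2 + V**2) + V = 2*V**2 + V = V + 2*V**2)
(1802 - 16923) + j(-68) = (1802 - 16923) - 68*(1 + 2*(-68)) = -15121 - 68*(1 - 136) = -15121 - 68*(-135) = -15121 + 9180 = -5941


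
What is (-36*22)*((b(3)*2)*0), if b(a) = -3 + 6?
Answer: 0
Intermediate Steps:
b(a) = 3
(-36*22)*((b(3)*2)*0) = (-36*22)*((3*2)*0) = -4752*0 = -792*0 = 0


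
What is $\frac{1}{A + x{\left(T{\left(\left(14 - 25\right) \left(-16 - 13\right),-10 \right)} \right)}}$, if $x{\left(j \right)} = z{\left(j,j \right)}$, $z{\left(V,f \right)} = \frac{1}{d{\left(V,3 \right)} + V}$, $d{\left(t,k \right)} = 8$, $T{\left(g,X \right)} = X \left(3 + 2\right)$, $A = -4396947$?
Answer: $- \frac{42}{184671775} \approx -2.2743 \cdot 10^{-7}$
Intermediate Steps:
$T{\left(g,X \right)} = 5 X$ ($T{\left(g,X \right)} = X 5 = 5 X$)
$z{\left(V,f \right)} = \frac{1}{8 + V}$
$x{\left(j \right)} = \frac{1}{8 + j}$
$\frac{1}{A + x{\left(T{\left(\left(14 - 25\right) \left(-16 - 13\right),-10 \right)} \right)}} = \frac{1}{-4396947 + \frac{1}{8 + 5 \left(-10\right)}} = \frac{1}{-4396947 + \frac{1}{8 - 50}} = \frac{1}{-4396947 + \frac{1}{-42}} = \frac{1}{-4396947 - \frac{1}{42}} = \frac{1}{- \frac{184671775}{42}} = - \frac{42}{184671775}$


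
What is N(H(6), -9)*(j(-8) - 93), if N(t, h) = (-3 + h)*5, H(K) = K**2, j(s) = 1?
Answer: 5520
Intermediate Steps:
N(t, h) = -15 + 5*h
N(H(6), -9)*(j(-8) - 93) = (-15 + 5*(-9))*(1 - 93) = (-15 - 45)*(-92) = -60*(-92) = 5520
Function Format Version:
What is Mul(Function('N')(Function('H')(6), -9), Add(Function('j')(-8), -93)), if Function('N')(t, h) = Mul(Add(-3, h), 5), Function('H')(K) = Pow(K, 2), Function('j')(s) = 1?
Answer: 5520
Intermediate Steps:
Function('N')(t, h) = Add(-15, Mul(5, h))
Mul(Function('N')(Function('H')(6), -9), Add(Function('j')(-8), -93)) = Mul(Add(-15, Mul(5, -9)), Add(1, -93)) = Mul(Add(-15, -45), -92) = Mul(-60, -92) = 5520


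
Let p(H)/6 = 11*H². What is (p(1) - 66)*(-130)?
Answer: 0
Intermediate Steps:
p(H) = 66*H² (p(H) = 6*(11*H²) = 66*H²)
(p(1) - 66)*(-130) = (66*1² - 66)*(-130) = (66*1 - 66)*(-130) = (66 - 66)*(-130) = 0*(-130) = 0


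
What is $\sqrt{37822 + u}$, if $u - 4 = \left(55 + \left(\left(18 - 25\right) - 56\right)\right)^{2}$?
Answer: $3 \sqrt{4210} \approx 194.65$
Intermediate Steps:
$u = 68$ ($u = 4 + \left(55 + \left(\left(18 - 25\right) - 56\right)\right)^{2} = 4 + \left(55 - 63\right)^{2} = 4 + \left(-8\right)^{2} = 4 + 64 = 68$)
$\sqrt{37822 + u} = \sqrt{37822 + 68} = \sqrt{37890} = 3 \sqrt{4210}$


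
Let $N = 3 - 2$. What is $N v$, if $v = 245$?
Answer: $245$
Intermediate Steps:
$N = 1$ ($N = 3 - 2 = 1$)
$N v = 1 \cdot 245 = 245$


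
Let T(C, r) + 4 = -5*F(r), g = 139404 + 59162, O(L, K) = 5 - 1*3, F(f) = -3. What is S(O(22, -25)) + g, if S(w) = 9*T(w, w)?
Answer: 198665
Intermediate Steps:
O(L, K) = 2 (O(L, K) = 5 - 3 = 2)
g = 198566
T(C, r) = 11 (T(C, r) = -4 - 5*(-3) = -4 + 15 = 11)
S(w) = 99 (S(w) = 9*11 = 99)
S(O(22, -25)) + g = 99 + 198566 = 198665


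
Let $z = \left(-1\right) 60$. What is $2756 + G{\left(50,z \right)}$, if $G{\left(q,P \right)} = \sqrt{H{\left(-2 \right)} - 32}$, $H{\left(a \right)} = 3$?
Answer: $2756 + i \sqrt{29} \approx 2756.0 + 5.3852 i$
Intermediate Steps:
$z = -60$
$G{\left(q,P \right)} = i \sqrt{29}$ ($G{\left(q,P \right)} = \sqrt{3 - 32} = \sqrt{-29} = i \sqrt{29}$)
$2756 + G{\left(50,z \right)} = 2756 + i \sqrt{29}$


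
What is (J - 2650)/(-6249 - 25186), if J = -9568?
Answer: 12218/31435 ≈ 0.38868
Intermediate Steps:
(J - 2650)/(-6249 - 25186) = (-9568 - 2650)/(-6249 - 25186) = -12218/(-31435) = -12218*(-1/31435) = 12218/31435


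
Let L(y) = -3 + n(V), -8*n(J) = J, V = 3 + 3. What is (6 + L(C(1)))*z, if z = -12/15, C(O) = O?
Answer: -9/5 ≈ -1.8000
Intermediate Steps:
z = -⅘ (z = -12*1/15 = -⅘ ≈ -0.80000)
V = 6
n(J) = -J/8
L(y) = -15/4 (L(y) = -3 - ⅛*6 = -3 - ¾ = -15/4)
(6 + L(C(1)))*z = (6 - 15/4)*(-⅘) = (9/4)*(-⅘) = -9/5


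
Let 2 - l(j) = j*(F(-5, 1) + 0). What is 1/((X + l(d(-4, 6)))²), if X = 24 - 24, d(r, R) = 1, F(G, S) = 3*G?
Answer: 1/289 ≈ 0.0034602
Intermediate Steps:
l(j) = 2 + 15*j (l(j) = 2 - j*(3*(-5) + 0) = 2 - j*(-15 + 0) = 2 - j*(-15) = 2 - (-15)*j = 2 + 15*j)
X = 0
1/((X + l(d(-4, 6)))²) = 1/((0 + (2 + 15*1))²) = 1/((0 + (2 + 15))²) = 1/((0 + 17)²) = 1/(17²) = 1/289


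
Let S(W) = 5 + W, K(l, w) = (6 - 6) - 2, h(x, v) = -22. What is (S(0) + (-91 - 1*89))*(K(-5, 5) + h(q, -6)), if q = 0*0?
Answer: 4200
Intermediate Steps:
q = 0
K(l, w) = -2 (K(l, w) = 0 - 2 = -2)
(S(0) + (-91 - 1*89))*(K(-5, 5) + h(q, -6)) = ((5 + 0) + (-91 - 1*89))*(-2 - 22) = (5 + (-91 - 89))*(-24) = (5 - 180)*(-24) = -175*(-24) = 4200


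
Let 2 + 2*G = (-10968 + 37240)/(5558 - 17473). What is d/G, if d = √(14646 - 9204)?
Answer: -11915*√5442/25051 ≈ -35.087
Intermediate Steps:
d = √5442 ≈ 73.770
G = -25051/11915 (G = -1 + ((-10968 + 37240)/(5558 - 17473))/2 = -1 + (26272/(-11915))/2 = -1 + (26272*(-1/11915))/2 = -1 + (½)*(-26272/11915) = -1 - 13136/11915 = -25051/11915 ≈ -2.1025)
d/G = √5442/(-25051/11915) = √5442*(-11915/25051) = -11915*√5442/25051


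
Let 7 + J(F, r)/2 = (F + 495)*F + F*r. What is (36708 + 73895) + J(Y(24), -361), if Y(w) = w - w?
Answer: 110589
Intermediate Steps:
Y(w) = 0
J(F, r) = -14 + 2*F*r + 2*F*(495 + F) (J(F, r) = -14 + 2*((F + 495)*F + F*r) = -14 + 2*((495 + F)*F + F*r) = -14 + 2*(F*(495 + F) + F*r) = -14 + 2*(F*r + F*(495 + F)) = -14 + (2*F*r + 2*F*(495 + F)) = -14 + 2*F*r + 2*F*(495 + F))
(36708 + 73895) + J(Y(24), -361) = (36708 + 73895) + (-14 + 2*0**2 + 990*0 + 2*0*(-361)) = 110603 + (-14 + 2*0 + 0 + 0) = 110603 + (-14 + 0 + 0 + 0) = 110603 - 14 = 110589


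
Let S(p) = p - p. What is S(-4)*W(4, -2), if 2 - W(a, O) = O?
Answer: 0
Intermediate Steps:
W(a, O) = 2 - O
S(p) = 0
S(-4)*W(4, -2) = 0*(2 - 1*(-2)) = 0*(2 + 2) = 0*4 = 0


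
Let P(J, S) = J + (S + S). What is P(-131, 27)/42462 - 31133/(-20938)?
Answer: 47155615/31752477 ≈ 1.4851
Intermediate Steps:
P(J, S) = J + 2*S
P(-131, 27)/42462 - 31133/(-20938) = (-131 + 2*27)/42462 - 31133/(-20938) = (-131 + 54)*(1/42462) - 31133*(-1/20938) = -77*1/42462 + 31133/20938 = -11/6066 + 31133/20938 = 47155615/31752477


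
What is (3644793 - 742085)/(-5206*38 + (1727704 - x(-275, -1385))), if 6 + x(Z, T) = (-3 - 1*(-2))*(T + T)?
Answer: 725677/381778 ≈ 1.9008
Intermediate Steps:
x(Z, T) = -6 - 2*T (x(Z, T) = -6 + (-3 - 1*(-2))*(T + T) = -6 + (-3 + 2)*(2*T) = -6 - 2*T)
(3644793 - 742085)/(-5206*38 + (1727704 - x(-275, -1385))) = (3644793 - 742085)/(-5206*38 + (1727704 - (-6 - 2*(-1385)))) = 2902708/(-197828 + (1727704 - (-6 + 2770))) = 2902708/(-197828 + (1727704 - 1*2764)) = 2902708/(-197828 + (1727704 - 2764)) = 2902708/(-197828 + 1724940) = 2902708/1527112 = 2902708*(1/1527112) = 725677/381778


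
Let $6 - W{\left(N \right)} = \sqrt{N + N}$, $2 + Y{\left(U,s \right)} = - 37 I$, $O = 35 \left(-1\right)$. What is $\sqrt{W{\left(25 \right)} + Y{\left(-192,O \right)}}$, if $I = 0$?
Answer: $\sqrt{4 - 5 \sqrt{2}} \approx 1.7524 i$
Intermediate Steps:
$O = -35$
$Y{\left(U,s \right)} = -2$ ($Y{\left(U,s \right)} = -2 - 0 = -2 + 0 = -2$)
$W{\left(N \right)} = 6 - \sqrt{2} \sqrt{N}$ ($W{\left(N \right)} = 6 - \sqrt{N + N} = 6 - \sqrt{2 N} = 6 - \sqrt{2} \sqrt{N}$)
$\sqrt{W{\left(25 \right)} + Y{\left(-192,O \right)}} = \sqrt{\left(6 - \sqrt{2} \sqrt{25}\right) - 2} = \sqrt{\left(6 - \sqrt{2} \cdot 5\right) - 2} = \sqrt{\left(6 - 5 \sqrt{2}\right) - 2} = \sqrt{4 - 5 \sqrt{2}}$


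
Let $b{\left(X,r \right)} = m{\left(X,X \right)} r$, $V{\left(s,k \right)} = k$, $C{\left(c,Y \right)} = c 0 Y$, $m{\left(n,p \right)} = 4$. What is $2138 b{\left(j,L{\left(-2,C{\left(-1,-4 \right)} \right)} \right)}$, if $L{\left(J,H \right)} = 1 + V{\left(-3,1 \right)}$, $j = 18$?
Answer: $17104$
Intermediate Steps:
$C{\left(c,Y \right)} = 0$ ($C{\left(c,Y \right)} = 0 Y = 0$)
$L{\left(J,H \right)} = 2$ ($L{\left(J,H \right)} = 1 + 1 = 2$)
$b{\left(X,r \right)} = 4 r$
$2138 b{\left(j,L{\left(-2,C{\left(-1,-4 \right)} \right)} \right)} = 2138 \cdot 4 \cdot 2 = 2138 \cdot 8 = 17104$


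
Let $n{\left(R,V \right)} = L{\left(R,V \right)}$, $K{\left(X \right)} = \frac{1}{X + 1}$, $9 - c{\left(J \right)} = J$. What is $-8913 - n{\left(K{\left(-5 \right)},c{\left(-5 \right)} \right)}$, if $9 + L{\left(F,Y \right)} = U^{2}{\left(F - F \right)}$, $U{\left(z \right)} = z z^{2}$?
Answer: $-8904$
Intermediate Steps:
$U{\left(z \right)} = z^{3}$
$c{\left(J \right)} = 9 - J$
$L{\left(F,Y \right)} = -9$ ($L{\left(F,Y \right)} = -9 + \left(\left(F - F\right)^{3}\right)^{2} = -9 + \left(0^{3}\right)^{2} = -9 + 0^{2} = -9 + 0 = -9$)
$K{\left(X \right)} = \frac{1}{1 + X}$
$n{\left(R,V \right)} = -9$
$-8913 - n{\left(K{\left(-5 \right)},c{\left(-5 \right)} \right)} = -8913 - -9 = -8913 + 9 = -8904$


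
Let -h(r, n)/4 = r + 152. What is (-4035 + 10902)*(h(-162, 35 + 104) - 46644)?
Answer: -320029668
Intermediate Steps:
h(r, n) = -608 - 4*r (h(r, n) = -4*(r + 152) = -4*(152 + r) = -608 - 4*r)
(-4035 + 10902)*(h(-162, 35 + 104) - 46644) = (-4035 + 10902)*((-608 - 4*(-162)) - 46644) = 6867*((-608 + 648) - 46644) = 6867*(40 - 46644) = 6867*(-46604) = -320029668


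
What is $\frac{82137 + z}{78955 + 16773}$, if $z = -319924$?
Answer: $- \frac{237787}{95728} \approx -2.484$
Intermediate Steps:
$\frac{82137 + z}{78955 + 16773} = \frac{82137 - 319924}{78955 + 16773} = - \frac{237787}{95728}$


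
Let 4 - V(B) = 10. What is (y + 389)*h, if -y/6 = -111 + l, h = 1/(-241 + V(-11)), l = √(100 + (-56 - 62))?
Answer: -1055/247 + 18*I*√2/247 ≈ -4.2713 + 0.10306*I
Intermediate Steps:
V(B) = -6 (V(B) = 4 - 1*10 = 4 - 10 = -6)
l = 3*I*√2 (l = √(100 - 118) = √(-18) = 3*I*√2 ≈ 4.2426*I)
h = -1/247 (h = 1/(-241 - 6) = 1/(-247) = -1/247 ≈ -0.0040486)
y = 666 - 18*I*√2 (y = -6*(-111 + 3*I*√2) = 666 - 18*I*√2 ≈ 666.0 - 25.456*I)
(y + 389)*h = ((666 - 18*I*√2) + 389)*(-1/247) = (1055 - 18*I*√2)*(-1/247) = -1055/247 + 18*I*√2/247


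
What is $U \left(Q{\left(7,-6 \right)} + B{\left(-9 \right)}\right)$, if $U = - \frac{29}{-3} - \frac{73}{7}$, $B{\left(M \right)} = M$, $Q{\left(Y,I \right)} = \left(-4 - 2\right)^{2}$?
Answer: $- \frac{144}{7} \approx -20.571$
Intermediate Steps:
$Q{\left(Y,I \right)} = 36$ ($Q{\left(Y,I \right)} = \left(-6\right)^{2} = 36$)
$U = - \frac{16}{21}$ ($U = \left(-29\right) \left(- \frac{1}{3}\right) - \frac{73}{7} = \frac{29}{3} - \frac{73}{7} = - \frac{16}{21} \approx -0.7619$)
$U \left(Q{\left(7,-6 \right)} + B{\left(-9 \right)}\right) = - \frac{16 \left(36 - 9\right)}{21} = \left(- \frac{16}{21}\right) 27 = - \frac{144}{7}$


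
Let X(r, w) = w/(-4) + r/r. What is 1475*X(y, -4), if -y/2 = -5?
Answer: 2950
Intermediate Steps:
y = 10 (y = -2*(-5) = 10)
X(r, w) = 1 - w/4 (X(r, w) = w*(-¼) + 1 = -w/4 + 1 = 1 - w/4)
1475*X(y, -4) = 1475*(1 - ¼*(-4)) = 1475*(1 + 1) = 1475*2 = 2950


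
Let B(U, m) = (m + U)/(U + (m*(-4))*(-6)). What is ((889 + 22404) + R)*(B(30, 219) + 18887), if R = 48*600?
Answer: 1733601748861/1762 ≈ 9.8388e+8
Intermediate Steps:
R = 28800
B(U, m) = (U + m)/(U + 24*m) (B(U, m) = (U + m)/(U - 4*m*(-6)) = (U + m)/(U + 24*m))
((889 + 22404) + R)*(B(30, 219) + 18887) = ((889 + 22404) + 28800)*((30 + 219)/(30 + 24*219) + 18887) = (23293 + 28800)*(249/(30 + 5256) + 18887) = 52093*(249/5286 + 18887) = 52093*((1/5286)*249 + 18887) = 52093*(83/1762 + 18887) = 52093*(33278977/1762) = 1733601748861/1762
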